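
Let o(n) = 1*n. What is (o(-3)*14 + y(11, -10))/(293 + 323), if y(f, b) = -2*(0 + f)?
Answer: -8/77 ≈ -0.10390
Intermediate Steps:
y(f, b) = -2*f
o(n) = n
(o(-3)*14 + y(11, -10))/(293 + 323) = (-3*14 - 2*11)/(293 + 323) = (-42 - 22)/616 = (1/616)*(-64) = -8/77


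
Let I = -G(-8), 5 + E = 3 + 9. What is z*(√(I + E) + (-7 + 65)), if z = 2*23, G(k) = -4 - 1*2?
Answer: 2668 + 46*√13 ≈ 2833.9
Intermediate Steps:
G(k) = -6 (G(k) = -4 - 2 = -6)
E = 7 (E = -5 + (3 + 9) = -5 + 12 = 7)
z = 46
I = 6 (I = -1*(-6) = 6)
z*(√(I + E) + (-7 + 65)) = 46*(√(6 + 7) + (-7 + 65)) = 46*(√13 + 58) = 46*(58 + √13) = 2668 + 46*√13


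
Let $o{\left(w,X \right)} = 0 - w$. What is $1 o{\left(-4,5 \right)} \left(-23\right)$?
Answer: $-92$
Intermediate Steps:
$o{\left(w,X \right)} = - w$
$1 o{\left(-4,5 \right)} \left(-23\right) = 1 \left(\left(-1\right) \left(-4\right)\right) \left(-23\right) = 1 \cdot 4 \left(-23\right) = 4 \left(-23\right) = -92$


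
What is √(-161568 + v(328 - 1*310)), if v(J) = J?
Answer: 15*I*√718 ≈ 401.93*I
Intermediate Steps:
√(-161568 + v(328 - 1*310)) = √(-161568 + (328 - 1*310)) = √(-161568 + (328 - 310)) = √(-161568 + 18) = √(-161550) = 15*I*√718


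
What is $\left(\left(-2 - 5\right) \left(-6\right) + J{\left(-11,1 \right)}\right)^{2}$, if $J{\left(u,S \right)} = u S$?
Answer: $961$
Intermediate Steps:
$J{\left(u,S \right)} = S u$
$\left(\left(-2 - 5\right) \left(-6\right) + J{\left(-11,1 \right)}\right)^{2} = \left(\left(-2 - 5\right) \left(-6\right) + 1 \left(-11\right)\right)^{2} = \left(\left(-7\right) \left(-6\right) - 11\right)^{2} = \left(42 - 11\right)^{2} = 31^{2} = 961$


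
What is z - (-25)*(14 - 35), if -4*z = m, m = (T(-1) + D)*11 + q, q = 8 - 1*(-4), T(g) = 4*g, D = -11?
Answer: -1947/4 ≈ -486.75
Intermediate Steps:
q = 12 (q = 8 + 4 = 12)
m = -153 (m = (4*(-1) - 11)*11 + 12 = (-4 - 11)*11 + 12 = -15*11 + 12 = -165 + 12 = -153)
z = 153/4 (z = -¼*(-153) = 153/4 ≈ 38.250)
z - (-25)*(14 - 35) = 153/4 - (-25)*(14 - 35) = 153/4 - (-25)*(-21) = 153/4 - 1*525 = 153/4 - 525 = -1947/4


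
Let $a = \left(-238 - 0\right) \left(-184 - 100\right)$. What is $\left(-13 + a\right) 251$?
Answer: $16962329$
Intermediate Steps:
$a = 67592$ ($a = \left(-238 + 0\right) \left(-284\right) = \left(-238\right) \left(-284\right) = 67592$)
$\left(-13 + a\right) 251 = \left(-13 + 67592\right) 251 = 67579 \cdot 251 = 16962329$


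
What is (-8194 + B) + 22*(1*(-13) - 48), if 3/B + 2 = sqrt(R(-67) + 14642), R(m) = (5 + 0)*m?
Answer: -136393402/14303 + 3*sqrt(14307)/14303 ≈ -9536.0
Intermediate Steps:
R(m) = 5*m
B = 3/(-2 + sqrt(14307)) (B = 3/(-2 + sqrt(5*(-67) + 14642)) = 3/(-2 + sqrt(-335 + 14642)) = 3/(-2 + sqrt(14307)) ≈ 0.025508)
(-8194 + B) + 22*(1*(-13) - 48) = (-8194 + (6/14303 + 3*sqrt(14307)/14303)) + 22*(1*(-13) - 48) = (-117198776/14303 + 3*sqrt(14307)/14303) + 22*(-13 - 48) = (-117198776/14303 + 3*sqrt(14307)/14303) + 22*(-61) = (-117198776/14303 + 3*sqrt(14307)/14303) - 1342 = -136393402/14303 + 3*sqrt(14307)/14303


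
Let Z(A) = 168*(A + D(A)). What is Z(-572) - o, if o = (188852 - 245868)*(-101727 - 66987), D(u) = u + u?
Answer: -9619685712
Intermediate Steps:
D(u) = 2*u
Z(A) = 504*A (Z(A) = 168*(A + 2*A) = 168*(3*A) = 504*A)
o = 9619397424 (o = -57016*(-168714) = 9619397424)
Z(-572) - o = 504*(-572) - 1*9619397424 = -288288 - 9619397424 = -9619685712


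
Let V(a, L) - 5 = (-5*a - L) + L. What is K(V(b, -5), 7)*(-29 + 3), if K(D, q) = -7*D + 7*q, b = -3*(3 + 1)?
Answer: 10556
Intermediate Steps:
b = -12 (b = -3*4 = -12)
V(a, L) = 5 - 5*a (V(a, L) = 5 + ((-5*a - L) + L) = 5 + ((-L - 5*a) + L) = 5 - 5*a)
K(V(b, -5), 7)*(-29 + 3) = (-7*(5 - 5*(-12)) + 7*7)*(-29 + 3) = (-7*(5 + 60) + 49)*(-26) = (-7*65 + 49)*(-26) = (-455 + 49)*(-26) = -406*(-26) = 10556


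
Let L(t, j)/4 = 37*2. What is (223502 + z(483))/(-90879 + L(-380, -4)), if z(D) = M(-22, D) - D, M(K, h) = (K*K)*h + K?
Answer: -456769/90583 ≈ -5.0425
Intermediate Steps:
M(K, h) = K + h*K**2 (M(K, h) = K**2*h + K = h*K**2 + K = K + h*K**2)
z(D) = -22 + 483*D (z(D) = -22*(1 - 22*D) - D = (-22 + 484*D) - D = -22 + 483*D)
L(t, j) = 296 (L(t, j) = 4*(37*2) = 4*74 = 296)
(223502 + z(483))/(-90879 + L(-380, -4)) = (223502 + (-22 + 483*483))/(-90879 + 296) = (223502 + (-22 + 233289))/(-90583) = (223502 + 233267)*(-1/90583) = 456769*(-1/90583) = -456769/90583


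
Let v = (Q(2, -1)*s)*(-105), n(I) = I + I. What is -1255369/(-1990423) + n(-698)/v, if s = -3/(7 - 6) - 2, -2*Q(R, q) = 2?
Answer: 3437699233/1044972075 ≈ 3.2898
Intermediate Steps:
Q(R, q) = -1 (Q(R, q) = -1/2*2 = -1)
n(I) = 2*I
s = -5 (s = -3/1 - 2 = 1*(-3) - 2 = -3 - 2 = -5)
v = -525 (v = -1*(-5)*(-105) = 5*(-105) = -525)
-1255369/(-1990423) + n(-698)/v = -1255369/(-1990423) + (2*(-698))/(-525) = -1255369*(-1/1990423) - 1396*(-1/525) = 1255369/1990423 + 1396/525 = 3437699233/1044972075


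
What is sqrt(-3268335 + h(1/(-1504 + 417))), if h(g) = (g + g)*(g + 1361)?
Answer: I*sqrt(3861766276427)/1087 ≈ 1807.9*I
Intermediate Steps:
h(g) = 2*g*(1361 + g) (h(g) = (2*g)*(1361 + g) = 2*g*(1361 + g))
sqrt(-3268335 + h(1/(-1504 + 417))) = sqrt(-3268335 + 2*(1361 + 1/(-1504 + 417))/(-1504 + 417)) = sqrt(-3268335 + 2*(1361 + 1/(-1087))/(-1087)) = sqrt(-3268335 + 2*(-1/1087)*(1361 - 1/1087)) = sqrt(-3268335 + 2*(-1/1087)*(1479406/1087)) = sqrt(-3268335 - 2958812/1181569) = sqrt(-3861766276427/1181569) = I*sqrt(3861766276427)/1087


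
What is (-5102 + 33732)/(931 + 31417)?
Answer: 14315/16174 ≈ 0.88506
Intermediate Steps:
(-5102 + 33732)/(931 + 31417) = 28630/32348 = 28630*(1/32348) = 14315/16174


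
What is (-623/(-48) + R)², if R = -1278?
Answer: 3687039841/2304 ≈ 1.6003e+6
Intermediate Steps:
(-623/(-48) + R)² = (-623/(-48) - 1278)² = (-623*(-1/48) - 1278)² = (623/48 - 1278)² = (-60721/48)² = 3687039841/2304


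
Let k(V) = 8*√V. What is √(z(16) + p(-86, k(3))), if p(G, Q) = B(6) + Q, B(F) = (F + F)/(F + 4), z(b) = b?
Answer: √(430 + 200*√3)/5 ≈ 5.5728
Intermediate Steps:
B(F) = 2*F/(4 + F) (B(F) = (2*F)/(4 + F) = 2*F/(4 + F))
p(G, Q) = 6/5 + Q (p(G, Q) = 2*6/(4 + 6) + Q = 2*6/10 + Q = 2*6*(⅒) + Q = 6/5 + Q)
√(z(16) + p(-86, k(3))) = √(16 + (6/5 + 8*√3)) = √(86/5 + 8*√3)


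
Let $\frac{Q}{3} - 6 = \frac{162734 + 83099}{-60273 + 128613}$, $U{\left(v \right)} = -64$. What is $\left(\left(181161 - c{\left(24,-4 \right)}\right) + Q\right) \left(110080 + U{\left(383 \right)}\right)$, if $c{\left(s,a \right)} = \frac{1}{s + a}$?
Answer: $\frac{113522823644256}{5695} \approx 1.9934 \cdot 10^{10}$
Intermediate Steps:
$c{\left(s,a \right)} = \frac{1}{a + s}$
$Q = \frac{655873}{22780}$ ($Q = 18 + 3 \frac{162734 + 83099}{-60273 + 128613} = 18 + 3 \cdot \frac{245833}{68340} = 18 + \frac{245833}{22780} = \frac{655873}{22780} \approx 28.792$)
$\left(\left(181161 - c{\left(24,-4 \right)}\right) + Q\right) \left(110080 + U{\left(383 \right)}\right) = \left(\left(181161 - \frac{1}{-4 + 24}\right) + \frac{655873}{22780}\right) \left(110080 - 64\right) = \left(\left(181161 - \frac{1}{20}\right) + \frac{655873}{22780}\right) 110016 = \left(\frac{3623219}{20} + \frac{655873}{22780}\right) 110016 = \frac{2063751157}{11390} \cdot 110016 = \frac{113522823644256}{5695}$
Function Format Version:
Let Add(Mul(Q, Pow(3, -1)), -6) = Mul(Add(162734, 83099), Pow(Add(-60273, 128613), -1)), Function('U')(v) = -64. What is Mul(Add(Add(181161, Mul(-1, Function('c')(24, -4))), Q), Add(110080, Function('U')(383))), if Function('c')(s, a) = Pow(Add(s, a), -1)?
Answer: Rational(113522823644256, 5695) ≈ 1.9934e+10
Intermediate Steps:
Function('c')(s, a) = Pow(Add(a, s), -1)
Q = Rational(655873, 22780) (Q = Add(18, Mul(3, Mul(Add(162734, 83099), Pow(Add(-60273, 128613), -1)))) = Add(18, Mul(3, Mul(245833, Pow(68340, -1)))) = Add(18, Mul(3, Mul(245833, Rational(1, 68340)))) = Add(18, Mul(3, Rational(245833, 68340))) = Add(18, Rational(245833, 22780)) = Rational(655873, 22780) ≈ 28.792)
Mul(Add(Add(181161, Mul(-1, Function('c')(24, -4))), Q), Add(110080, Function('U')(383))) = Mul(Add(Add(181161, Mul(-1, Pow(Add(-4, 24), -1))), Rational(655873, 22780)), Add(110080, -64)) = Mul(Add(Add(181161, Mul(-1, Pow(20, -1))), Rational(655873, 22780)), 110016) = Mul(Add(Add(181161, Mul(-1, Rational(1, 20))), Rational(655873, 22780)), 110016) = Mul(Add(Add(181161, Rational(-1, 20)), Rational(655873, 22780)), 110016) = Mul(Add(Rational(3623219, 20), Rational(655873, 22780)), 110016) = Mul(Rational(2063751157, 11390), 110016) = Rational(113522823644256, 5695)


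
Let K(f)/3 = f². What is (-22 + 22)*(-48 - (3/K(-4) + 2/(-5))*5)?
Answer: 0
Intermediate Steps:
K(f) = 3*f²
(-22 + 22)*(-48 - (3/K(-4) + 2/(-5))*5) = (-22 + 22)*(-48 - (3/((3*(-4)²)) + 2/(-5))*5) = 0*(-48 - (3/((3*16)) + 2*(-⅕))*5) = 0*(-48 - (3/48 - ⅖)*5) = 0*(-48 - (3*(1/48) - ⅖)*5) = 0*(-48 - (1/16 - ⅖)*5) = 0*(-48 - 1*(-27/80)*5) = 0*(-48 + (27/80)*5) = 0*(-48 + 27/16) = 0*(-741/16) = 0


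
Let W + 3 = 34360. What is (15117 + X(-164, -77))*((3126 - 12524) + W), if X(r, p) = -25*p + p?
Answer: 423429435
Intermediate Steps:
W = 34357 (W = -3 + 34360 = 34357)
X(r, p) = -24*p
(15117 + X(-164, -77))*((3126 - 12524) + W) = (15117 - 24*(-77))*((3126 - 12524) + 34357) = (15117 + 1848)*(-9398 + 34357) = 16965*24959 = 423429435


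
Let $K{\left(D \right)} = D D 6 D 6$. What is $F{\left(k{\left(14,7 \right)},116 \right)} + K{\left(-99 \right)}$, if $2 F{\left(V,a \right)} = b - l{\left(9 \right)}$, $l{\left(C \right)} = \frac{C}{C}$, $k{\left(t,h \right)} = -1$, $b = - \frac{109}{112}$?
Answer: $- \frac{7824491357}{224} \approx -3.4931 \cdot 10^{7}$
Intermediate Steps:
$b = - \frac{109}{112}$ ($b = \left(-109\right) \frac{1}{112} = - \frac{109}{112} \approx -0.97321$)
$l{\left(C \right)} = 1$
$K{\left(D \right)} = 36 D^{3}$ ($K{\left(D \right)} = D 6 D D 6 = D 6 D^{2} \cdot 6 = 6 D^{3} \cdot 6 = 36 D^{3}$)
$F{\left(V,a \right)} = - \frac{221}{224}$ ($F{\left(V,a \right)} = \frac{- \frac{109}{112} - 1}{2} = \frac{1}{2} \left(- \frac{221}{112}\right) = - \frac{221}{224}$)
$F{\left(k{\left(14,7 \right)},116 \right)} + K{\left(-99 \right)} = - \frac{221}{224} + 36 \left(-99\right)^{3} = - \frac{221}{224} + 36 \left(-970299\right) = - \frac{221}{224} - 34930764 = - \frac{7824491357}{224}$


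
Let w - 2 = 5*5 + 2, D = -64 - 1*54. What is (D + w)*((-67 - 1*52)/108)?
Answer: 10591/108 ≈ 98.065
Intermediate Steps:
D = -118 (D = -64 - 54 = -118)
w = 29 (w = 2 + (5*5 + 2) = 2 + (25 + 2) = 2 + 27 = 29)
(D + w)*((-67 - 1*52)/108) = (-118 + 29)*((-67 - 1*52)/108) = -89*(-67 - 52)/108 = -(-10591)/108 = -89*(-119/108) = 10591/108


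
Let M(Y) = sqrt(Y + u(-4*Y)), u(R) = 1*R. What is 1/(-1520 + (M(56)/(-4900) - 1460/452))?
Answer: -2779747031250/4234194316419019 + 2234575*I*sqrt(42)/12702582949257057 ≈ -0.0006565 + 1.1401e-9*I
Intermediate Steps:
u(R) = R
M(Y) = sqrt(3)*sqrt(-Y) (M(Y) = sqrt(Y - 4*Y) = sqrt(-3*Y) = sqrt(3)*sqrt(-Y))
1/(-1520 + (M(56)/(-4900) - 1460/452)) = 1/(-1520 + ((sqrt(3)*sqrt(-1*56))/(-4900) - 1460/452)) = 1/(-1520 + ((sqrt(3)*sqrt(-56))*(-1/4900) - 1460*1/452)) = 1/(-1520 + ((sqrt(3)*(2*I*sqrt(14)))*(-1/4900) - 365/113)) = 1/(-1520 + ((2*I*sqrt(42))*(-1/4900) - 365/113)) = 1/(-1520 + (-I*sqrt(42)/2450 - 365/113)) = 1/(-1520 + (-365/113 - I*sqrt(42)/2450)) = 1/(-172125/113 - I*sqrt(42)/2450)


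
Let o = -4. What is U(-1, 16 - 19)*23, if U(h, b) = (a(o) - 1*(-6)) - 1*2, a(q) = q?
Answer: 0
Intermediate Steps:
U(h, b) = 0 (U(h, b) = (-4 - 1*(-6)) - 1*2 = (-4 + 6) - 2 = 2 - 2 = 0)
U(-1, 16 - 19)*23 = 0*23 = 0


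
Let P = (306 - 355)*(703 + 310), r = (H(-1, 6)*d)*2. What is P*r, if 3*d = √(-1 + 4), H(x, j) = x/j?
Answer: 49637*√3/9 ≈ 9552.6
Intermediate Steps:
d = √3/3 (d = √(-1 + 4)/3 = √3/3 ≈ 0.57735)
r = -√3/9 (r = ((-1/6)*(√3/3))*2 = ((-1*⅙)*(√3/3))*2 = -√3/18*2 = -√3/9 ≈ -0.19245)
P = -49637 (P = -49*1013 = -49637)
P*r = -(-49637)*√3/9 = 49637*√3/9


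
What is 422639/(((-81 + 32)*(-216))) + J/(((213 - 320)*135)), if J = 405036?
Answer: 9619679/808920 ≈ 11.892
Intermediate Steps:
422639/(((-81 + 32)*(-216))) + J/(((213 - 320)*135)) = 422639/(((-81 + 32)*(-216))) + 405036/(((213 - 320)*135)) = 422639/((-49*(-216))) + 405036/((-107*135)) = 422639/10584 + 405036/(-14445) = 422639*(1/10584) + 405036*(-1/14445) = 60377/1512 - 45004/1605 = 9619679/808920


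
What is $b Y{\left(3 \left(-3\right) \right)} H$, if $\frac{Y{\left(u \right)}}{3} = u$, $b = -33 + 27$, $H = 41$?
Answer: $6642$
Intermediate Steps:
$b = -6$
$Y{\left(u \right)} = 3 u$
$b Y{\left(3 \left(-3\right) \right)} H = - 6 \cdot 3 \cdot 3 \left(-3\right) 41 = - 6 \cdot 3 \left(-9\right) 41 = \left(-6\right) \left(-27\right) 41 = 162 \cdot 41 = 6642$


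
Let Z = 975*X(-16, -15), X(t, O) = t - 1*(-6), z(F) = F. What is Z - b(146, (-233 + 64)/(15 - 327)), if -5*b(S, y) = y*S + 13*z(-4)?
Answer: -116935/12 ≈ -9744.6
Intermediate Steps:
X(t, O) = 6 + t (X(t, O) = t + 6 = 6 + t)
b(S, y) = 52/5 - S*y/5 (b(S, y) = -(y*S + 13*(-4))/5 = -(S*y - 52)/5 = -(-52 + S*y)/5 = 52/5 - S*y/5)
Z = -9750 (Z = 975*(6 - 16) = 975*(-10) = -9750)
Z - b(146, (-233 + 64)/(15 - 327)) = -9750 - (52/5 - ⅕*146*(-233 + 64)/(15 - 327)) = -9750 - (52/5 - ⅕*146*(-169/(-312))) = -9750 - (52/5 - ⅕*146*(-169*(-1/312))) = -9750 - (52/5 - ⅕*146*13/24) = -9750 - (52/5 - 949/60) = -9750 - 1*(-65/12) = -9750 + 65/12 = -116935/12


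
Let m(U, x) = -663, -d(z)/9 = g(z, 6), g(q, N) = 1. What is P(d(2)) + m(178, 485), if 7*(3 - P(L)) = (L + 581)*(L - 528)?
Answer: 302544/7 ≈ 43221.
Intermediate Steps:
d(z) = -9 (d(z) = -9*1 = -9)
P(L) = 3 - (-528 + L)*(581 + L)/7 (P(L) = 3 - (L + 581)*(L - 528)/7 = 3 - (581 + L)*(-528 + L)/7 = 3 - (-528 + L)*(581 + L)/7)
P(d(2)) + m(178, 485) = (43827 - 53/7*(-9) - ⅐*(-9)²) - 663 = (43827 + 477/7 - ⅐*81) - 663 = (43827 + 477/7 - 81/7) - 663 = 307185/7 - 663 = 302544/7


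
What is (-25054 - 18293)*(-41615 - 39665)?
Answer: 3523244160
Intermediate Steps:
(-25054 - 18293)*(-41615 - 39665) = -43347*(-81280) = 3523244160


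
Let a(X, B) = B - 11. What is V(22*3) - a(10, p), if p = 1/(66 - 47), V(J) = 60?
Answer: 1348/19 ≈ 70.947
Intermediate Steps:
p = 1/19 ≈ 0.052632
a(X, B) = -11 + B
V(22*3) - a(10, p) = 60 - (-11 + 1/19) = 60 - 1*(-208/19) = 60 + 208/19 = 1348/19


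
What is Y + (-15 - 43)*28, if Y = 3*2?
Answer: -1618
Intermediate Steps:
Y = 6
Y + (-15 - 43)*28 = 6 + (-15 - 43)*28 = 6 - 58*28 = 6 - 1624 = -1618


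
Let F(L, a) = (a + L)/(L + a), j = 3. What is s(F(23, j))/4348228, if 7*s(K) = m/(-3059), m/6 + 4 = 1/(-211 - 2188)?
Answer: 4113/15954824727674 ≈ 2.5779e-10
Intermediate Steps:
F(L, a) = 1 (F(L, a) = (L + a)/(L + a) = 1)
m = -57582/2399 (m = -24 + 6/(-211 - 2188) = -24 + 6/(-2399) = -24 + 6*(-1/2399) = -24 - 6/2399 = -57582/2399 ≈ -24.003)
s(K) = 8226/7338541 (s(K) = (-57582/2399/(-3059))/7 = (-57582/2399*(-1/3059))/7 = (⅐)*(8226/1048363) = 8226/7338541)
s(F(23, j))/4348228 = (8226/7338541)/4348228 = (8226/7338541)*(1/4348228) = 4113/15954824727674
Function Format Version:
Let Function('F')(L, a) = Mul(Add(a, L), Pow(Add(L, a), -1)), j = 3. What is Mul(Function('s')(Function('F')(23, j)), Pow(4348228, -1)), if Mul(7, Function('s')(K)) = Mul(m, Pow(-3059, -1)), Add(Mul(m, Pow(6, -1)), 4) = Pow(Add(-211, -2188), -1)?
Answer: Rational(4113, 15954824727674) ≈ 2.5779e-10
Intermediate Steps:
Function('F')(L, a) = 1 (Function('F')(L, a) = Mul(Add(L, a), Pow(Add(L, a), -1)) = 1)
m = Rational(-57582, 2399) (m = Add(-24, Mul(6, Pow(Add(-211, -2188), -1))) = Add(-24, Mul(6, Pow(-2399, -1))) = Add(-24, Mul(6, Rational(-1, 2399))) = Add(-24, Rational(-6, 2399)) = Rational(-57582, 2399) ≈ -24.003)
Function('s')(K) = Rational(8226, 7338541) (Function('s')(K) = Mul(Rational(1, 7), Mul(Rational(-57582, 2399), Pow(-3059, -1))) = Mul(Rational(1, 7), Mul(Rational(-57582, 2399), Rational(-1, 3059))) = Mul(Rational(1, 7), Rational(8226, 1048363)) = Rational(8226, 7338541))
Mul(Function('s')(Function('F')(23, j)), Pow(4348228, -1)) = Mul(Rational(8226, 7338541), Pow(4348228, -1)) = Mul(Rational(8226, 7338541), Rational(1, 4348228)) = Rational(4113, 15954824727674)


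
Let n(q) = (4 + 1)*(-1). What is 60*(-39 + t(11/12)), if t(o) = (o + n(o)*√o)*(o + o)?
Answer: -13435/6 - 275*√33/3 ≈ -2765.8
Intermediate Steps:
n(q) = -5 (n(q) = 5*(-1) = -5)
t(o) = 2*o*(o - 5*√o) (t(o) = (o - 5*√o)*(o + o) = (o - 5*√o)*(2*o) = 2*o*(o - 5*√o))
60*(-39 + t(11/12)) = 60*(-39 + (-10*11*√33/72 + 2*(11/12)²)) = 60*(-39 + (-10*11*√33/72 + 2*(11*(1/12))²)) = 60*(-39 + (-55*√33/36 + 2*(11/12)²)) = 60*(-39 + (-55*√33/36 + 2*(121/144))) = 60*(-39 + (-55*√33/36 + 121/72)) = 60*(-39 + (121/72 - 55*√33/36)) = 60*(-2687/72 - 55*√33/36) = -13435/6 - 275*√33/3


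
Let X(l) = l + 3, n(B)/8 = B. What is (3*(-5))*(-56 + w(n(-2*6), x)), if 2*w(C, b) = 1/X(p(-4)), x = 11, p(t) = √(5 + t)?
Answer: 6705/8 ≈ 838.13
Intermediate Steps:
n(B) = 8*B
X(l) = 3 + l
w(C, b) = ⅛ (w(C, b) = 1/(2*(3 + √(5 - 4))) = 1/(2*(3 + √1)) = 1/(2*(3 + 1)) = (½)/4 = (½)*(¼) = ⅛)
(3*(-5))*(-56 + w(n(-2*6), x)) = (3*(-5))*(-56 + ⅛) = -15*(-447/8) = 6705/8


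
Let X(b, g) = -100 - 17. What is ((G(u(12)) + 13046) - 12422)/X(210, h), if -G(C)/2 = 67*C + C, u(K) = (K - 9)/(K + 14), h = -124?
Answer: -2636/507 ≈ -5.1992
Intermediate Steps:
u(K) = (-9 + K)/(14 + K)
G(C) = -136*C (G(C) = -2*(67*C + C) = -136*C)
X(b, g) = -117
((G(u(12)) + 13046) - 12422)/X(210, h) = ((-136*(-9 + 12)/(14 + 12) + 13046) - 12422)/(-117) = ((-136*3/26 + 13046) - 12422)*(-1/117) = ((-204/13 + 13046) - 12422)*(-1/117) = (169394/13 - 12422)*(-1/117) = (7908/13)*(-1/117) = -2636/507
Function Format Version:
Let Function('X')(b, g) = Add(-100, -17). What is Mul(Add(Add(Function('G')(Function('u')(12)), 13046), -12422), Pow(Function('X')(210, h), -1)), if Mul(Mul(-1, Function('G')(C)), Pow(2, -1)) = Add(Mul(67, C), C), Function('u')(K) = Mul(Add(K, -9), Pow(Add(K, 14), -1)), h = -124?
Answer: Rational(-2636, 507) ≈ -5.1992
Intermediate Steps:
Function('u')(K) = Mul(Pow(Add(14, K), -1), Add(-9, K)) (Function('u')(K) = Mul(Add(-9, K), Pow(Add(14, K), -1)) = Mul(Pow(Add(14, K), -1), Add(-9, K)))
Function('G')(C) = Mul(-136, C) (Function('G')(C) = Mul(-2, Add(Mul(67, C), C)) = Mul(-2, Mul(68, C)) = Mul(-136, C))
Function('X')(b, g) = -117
Mul(Add(Add(Function('G')(Function('u')(12)), 13046), -12422), Pow(Function('X')(210, h), -1)) = Mul(Add(Add(Mul(-136, Mul(Pow(Add(14, 12), -1), Add(-9, 12))), 13046), -12422), Pow(-117, -1)) = Mul(Add(Add(Mul(-136, Mul(Pow(26, -1), 3)), 13046), -12422), Rational(-1, 117)) = Mul(Add(Add(Mul(-136, Mul(Rational(1, 26), 3)), 13046), -12422), Rational(-1, 117)) = Mul(Add(Add(Mul(-136, Rational(3, 26)), 13046), -12422), Rational(-1, 117)) = Mul(Add(Add(Rational(-204, 13), 13046), -12422), Rational(-1, 117)) = Mul(Add(Rational(169394, 13), -12422), Rational(-1, 117)) = Mul(Rational(7908, 13), Rational(-1, 117)) = Rational(-2636, 507)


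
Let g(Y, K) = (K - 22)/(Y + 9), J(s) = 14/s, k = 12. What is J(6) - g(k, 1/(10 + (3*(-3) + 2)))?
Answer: 212/63 ≈ 3.3651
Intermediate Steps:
g(Y, K) = (-22 + K)/(9 + Y)
J(6) - g(k, 1/(10 + (3*(-3) + 2))) = 14/6 - (-22 + 1/(10 + (3*(-3) + 2)))/(9 + 12) = 14*(⅙) - (-22 + 1/(10 + (-9 + 2)))/21 = 7/3 - (-22 + 1/(10 - 7))/21 = 7/3 - (-22 + 1/3)/21 = 7/3 - (-22 + ⅓)/21 = 7/3 - (-65)/(21*3) = 7/3 - 1*(-65/63) = 7/3 + 65/63 = 212/63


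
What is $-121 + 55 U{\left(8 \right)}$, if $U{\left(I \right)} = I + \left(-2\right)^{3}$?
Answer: $-121$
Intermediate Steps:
$U{\left(I \right)} = -8 + I$ ($U{\left(I \right)} = I - 8 = -8 + I$)
$-121 + 55 U{\left(8 \right)} = -121 + 55 \left(-8 + 8\right) = -121 + 55 \cdot 0 = -121 + 0 = -121$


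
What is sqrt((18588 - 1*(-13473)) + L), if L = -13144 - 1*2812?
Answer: sqrt(16105) ≈ 126.91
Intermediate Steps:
L = -15956 (L = -13144 - 2812 = -15956)
sqrt((18588 - 1*(-13473)) + L) = sqrt((18588 - 1*(-13473)) - 15956) = sqrt((18588 + 13473) - 15956) = sqrt(32061 - 15956) = sqrt(16105)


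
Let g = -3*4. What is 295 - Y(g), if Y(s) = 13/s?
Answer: 3553/12 ≈ 296.08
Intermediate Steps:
g = -12
295 - Y(g) = 295 - 13/(-12) = 295 - 13*(-1)/12 = 295 - 1*(-13/12) = 295 + 13/12 = 3553/12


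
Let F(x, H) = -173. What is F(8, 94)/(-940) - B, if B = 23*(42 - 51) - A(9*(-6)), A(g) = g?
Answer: 143993/940 ≈ 153.18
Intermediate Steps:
B = -153 (B = 23*(42 - 51) - 9*(-6) = 23*(-9) - 1*(-54) = -207 + 54 = -153)
F(8, 94)/(-940) - B = -173/(-940) - 1*(-153) = -173*(-1/940) + 153 = 173/940 + 153 = 143993/940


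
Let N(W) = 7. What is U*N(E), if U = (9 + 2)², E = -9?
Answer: 847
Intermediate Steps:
U = 121 (U = 11² = 121)
U*N(E) = 121*7 = 847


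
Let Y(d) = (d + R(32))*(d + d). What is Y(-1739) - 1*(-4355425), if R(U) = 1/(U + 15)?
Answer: 10403593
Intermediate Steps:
R(U) = 1/(15 + U)
Y(d) = 2*d*(1/47 + d) (Y(d) = (d + 1/(15 + 32))*(d + d) = (d + 1/47)*(2*d) = (1/47 + d)*(2*d) = 2*d*(1/47 + d))
Y(-1739) - 1*(-4355425) = (2/47)*(-1739)*(1 + 47*(-1739)) - 1*(-4355425) = (2/47)*(-1739)*(1 - 81733) + 4355425 = (2/47)*(-1739)*(-81732) + 4355425 = 6048168 + 4355425 = 10403593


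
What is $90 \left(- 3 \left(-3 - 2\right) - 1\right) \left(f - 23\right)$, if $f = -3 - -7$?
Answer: $-23940$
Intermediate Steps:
$f = 4$ ($f = -3 + 7 = 4$)
$90 \left(- 3 \left(-3 - 2\right) - 1\right) \left(f - 23\right) = 90 \left(- 3 \left(-3 - 2\right) - 1\right) \left(4 - 23\right) = 90 \left(\left(-3\right) \left(-5\right) - 1\right) \left(-19\right) = 90 \left(15 - 1\right) \left(-19\right) = 90 \cdot 14 \left(-19\right) = 90 \left(-266\right) = -23940$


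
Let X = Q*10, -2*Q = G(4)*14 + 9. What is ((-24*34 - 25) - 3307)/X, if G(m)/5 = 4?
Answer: 244/85 ≈ 2.8706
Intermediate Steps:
G(m) = 20 (G(m) = 5*4 = 20)
Q = -289/2 (Q = -(20*14 + 9)/2 = -(280 + 9)/2 = -½*289 = -289/2 ≈ -144.50)
X = -1445 (X = -289/2*10 = -1445)
((-24*34 - 25) - 3307)/X = ((-24*34 - 25) - 3307)/(-1445) = ((-816 - 25) - 3307)*(-1/1445) = (-841 - 3307)*(-1/1445) = -4148*(-1/1445) = 244/85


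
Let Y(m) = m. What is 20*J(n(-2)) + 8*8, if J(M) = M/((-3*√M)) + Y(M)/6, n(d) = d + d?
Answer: 152/3 - 40*I/3 ≈ 50.667 - 13.333*I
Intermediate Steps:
n(d) = 2*d
J(M) = -√M/3 + M/6 (J(M) = M/((-3*√M)) + M/6 = M*(-1/(3*√M)) + M*(⅙) = -√M/3 + M/6)
20*J(n(-2)) + 8*8 = 20*(-2*I/3 + (2*(-2))/6) + 8*8 = 20*(-2*I/3 + (⅙)*(-4)) + 64 = 20*(-2*I/3 - ⅔) + 64 = 20*(-⅔ - 2*I/3) + 64 = (-40/3 - 40*I/3) + 64 = 152/3 - 40*I/3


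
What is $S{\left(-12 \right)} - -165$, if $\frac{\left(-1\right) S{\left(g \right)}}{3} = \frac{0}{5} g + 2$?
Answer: $159$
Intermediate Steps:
$S{\left(g \right)} = -6$ ($S{\left(g \right)} = - 3 \left(\frac{0}{5} g + 2\right) = - 3 \left(0 \cdot \frac{1}{5} g + 2\right) = - 3 \left(0 g + 2\right) = - 3 \left(0 + 2\right) = \left(-3\right) 2 = -6$)
$S{\left(-12 \right)} - -165 = -6 - -165 = -6 + 165 = 159$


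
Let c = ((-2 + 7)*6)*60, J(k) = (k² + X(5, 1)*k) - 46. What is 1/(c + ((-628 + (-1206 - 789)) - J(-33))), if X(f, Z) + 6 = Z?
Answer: -1/2031 ≈ -0.00049237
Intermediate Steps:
X(f, Z) = -6 + Z
J(k) = -46 + k² - 5*k (J(k) = (k² + (-6 + 1)*k) - 46 = (k² - 5*k) - 46 = -46 + k² - 5*k)
c = 1800 (c = (5*6)*60 = 30*60 = 1800)
1/(c + ((-628 + (-1206 - 789)) - J(-33))) = 1/(1800 + ((-628 + (-1206 - 789)) - (-46 + (-33)² - 5*(-33)))) = 1/(1800 + ((-628 - 1995) - (-46 + 1089 + 165))) = 1/(1800 + (-2623 - 1*1208)) = 1/(1800 + (-2623 - 1208)) = 1/(1800 - 3831) = 1/(-2031) = -1/2031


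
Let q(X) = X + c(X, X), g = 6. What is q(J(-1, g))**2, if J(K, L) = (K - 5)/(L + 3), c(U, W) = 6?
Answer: 256/9 ≈ 28.444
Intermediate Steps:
J(K, L) = (-5 + K)/(3 + L)
q(X) = 6 + X (q(X) = X + 6 = 6 + X)
q(J(-1, g))**2 = (6 + (-5 - 1)/(3 + 6))**2 = (6 - 6/9)**2 = (6 + (1/9)*(-6))**2 = (6 - 2/3)**2 = (16/3)**2 = 256/9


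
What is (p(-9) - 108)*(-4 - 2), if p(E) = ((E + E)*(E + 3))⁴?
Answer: -816292728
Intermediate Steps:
p(E) = 16*E⁴*(3 + E)⁴ (p(E) = ((2*E)*(3 + E))⁴ = (2*E*(3 + E))⁴ = 16*E⁴*(3 + E)⁴)
(p(-9) - 108)*(-4 - 2) = (16*(-9)⁴*(3 - 9)⁴ - 108)*(-4 - 2) = (16*6561*(-6)⁴ - 108)*(-6) = (16*6561*1296 - 108)*(-6) = (136048896 - 108)*(-6) = 136048788*(-6) = -816292728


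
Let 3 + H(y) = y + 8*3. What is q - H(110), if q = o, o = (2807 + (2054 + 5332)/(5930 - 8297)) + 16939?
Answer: 15473773/789 ≈ 19612.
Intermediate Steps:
H(y) = 21 + y (H(y) = -3 + (y + 8*3) = -3 + (y + 24) = -3 + (24 + y) = 21 + y)
o = 15577132/789 (o = (2807 + 7386/(-2367)) + 16939 = (2807 + 7386*(-1/2367)) + 16939 = (2807 - 2462/789) + 16939 = 2212261/789 + 16939 = 15577132/789 ≈ 19743.)
q = 15577132/789 ≈ 19743.
q - H(110) = 15577132/789 - (21 + 110) = 15577132/789 - 1*131 = 15577132/789 - 131 = 15473773/789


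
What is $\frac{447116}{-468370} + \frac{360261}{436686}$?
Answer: $- \frac{4418975501}{34088436970} \approx -0.12963$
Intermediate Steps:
$\frac{447116}{-468370} + \frac{360261}{436686} = 447116 \left(- \frac{1}{468370}\right) + 360261 \cdot \frac{1}{436686} = - \frac{223558}{234185} + \frac{120087}{145562} = - \frac{4418975501}{34088436970}$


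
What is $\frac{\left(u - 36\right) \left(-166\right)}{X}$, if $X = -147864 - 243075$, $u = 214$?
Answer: $\frac{29548}{390939} \approx 0.075582$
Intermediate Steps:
$X = -390939$ ($X = -147864 - 243075 = -390939$)
$\frac{\left(u - 36\right) \left(-166\right)}{X} = \frac{\left(214 - 36\right) \left(-166\right)}{-390939} = 178 \left(-166\right) \left(- \frac{1}{390939}\right) = \left(-29548\right) \left(- \frac{1}{390939}\right) = \frac{29548}{390939}$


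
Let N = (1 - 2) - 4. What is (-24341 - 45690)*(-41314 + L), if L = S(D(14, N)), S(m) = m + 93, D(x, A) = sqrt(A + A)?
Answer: 2886747851 - 70031*I*sqrt(10) ≈ 2.8867e+9 - 2.2146e+5*I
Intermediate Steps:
N = -5 (N = -1 - 4 = -5)
D(x, A) = sqrt(2)*sqrt(A) (D(x, A) = sqrt(2*A) = sqrt(2)*sqrt(A))
S(m) = 93 + m
L = 93 + I*sqrt(10) (L = 93 + sqrt(2)*sqrt(-5) = 93 + sqrt(2)*(I*sqrt(5)) = 93 + I*sqrt(10) ≈ 93.0 + 3.1623*I)
(-24341 - 45690)*(-41314 + L) = (-24341 - 45690)*(-41314 + (93 + I*sqrt(10))) = -70031*(-41221 + I*sqrt(10)) = 2886747851 - 70031*I*sqrt(10)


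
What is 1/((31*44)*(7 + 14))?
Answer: 1/28644 ≈ 3.4911e-5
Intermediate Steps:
1/((31*44)*(7 + 14)) = 1/(1364*21) = 1/28644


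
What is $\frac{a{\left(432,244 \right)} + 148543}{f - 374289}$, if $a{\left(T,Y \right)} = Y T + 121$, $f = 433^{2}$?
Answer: $- \frac{31759}{23350} \approx -1.3601$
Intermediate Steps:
$f = 187489$
$a{\left(T,Y \right)} = 121 + T Y$ ($a{\left(T,Y \right)} = T Y + 121 = 121 + T Y$)
$\frac{a{\left(432,244 \right)} + 148543}{f - 374289} = \frac{\left(121 + 432 \cdot 244\right) + 148543}{187489 - 374289} = \frac{\left(121 + 105408\right) + 148543}{-186800} = \left(105529 + 148543\right) \left(- \frac{1}{186800}\right) = 254072 \left(- \frac{1}{186800}\right) = - \frac{31759}{23350}$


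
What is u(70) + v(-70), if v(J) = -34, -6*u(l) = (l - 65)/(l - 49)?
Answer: -4289/126 ≈ -34.040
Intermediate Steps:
u(l) = -(-65 + l)/(6*(-49 + l)) (u(l) = -(l - 65)/(6*(l - 49)) = -(-65 + l)/(6*(-49 + l)))
u(70) + v(-70) = (65 - 1*70)/(6*(-49 + 70)) - 34 = (1/6)*(65 - 70)/21 - 34 = (1/6)*(1/21)*(-5) - 34 = -5/126 - 34 = -4289/126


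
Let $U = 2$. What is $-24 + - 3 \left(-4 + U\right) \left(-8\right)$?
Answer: $-72$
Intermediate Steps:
$-24 + - 3 \left(-4 + U\right) \left(-8\right) = -24 + - 3 \left(-4 + 2\right) \left(-8\right) = -24 + \left(-3\right) \left(-2\right) \left(-8\right) = -24 + 6 \left(-8\right) = -24 - 48 = -72$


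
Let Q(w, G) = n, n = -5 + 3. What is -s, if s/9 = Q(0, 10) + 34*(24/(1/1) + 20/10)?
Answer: -7938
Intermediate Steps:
n = -2
Q(w, G) = -2
s = 7938 (s = 9*(-2 + 34*(24/(1/1) + 20/10)) = 9*(-2 + 34*(24/1 + 20*(⅒))) = 9*(-2 + 34*(24*1 + 2)) = 9*(-2 + 34*(24 + 2)) = 9*(-2 + 34*26) = 9*(-2 + 884) = 9*882 = 7938)
-s = -1*7938 = -7938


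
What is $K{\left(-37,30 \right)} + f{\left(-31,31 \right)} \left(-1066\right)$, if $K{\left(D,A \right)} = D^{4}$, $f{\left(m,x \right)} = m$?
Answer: $1907207$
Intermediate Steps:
$K{\left(-37,30 \right)} + f{\left(-31,31 \right)} \left(-1066\right) = \left(-37\right)^{4} - -33046 = 1874161 + 33046 = 1907207$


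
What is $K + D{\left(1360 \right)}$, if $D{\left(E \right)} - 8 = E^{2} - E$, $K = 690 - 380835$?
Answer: $1468103$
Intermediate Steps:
$K = -380145$ ($K = 690 - 380835 = -380145$)
$D{\left(E \right)} = 8 + E^{2} - E$ ($D{\left(E \right)} = 8 + \left(E^{2} - E\right) = 8 + E^{2} - E$)
$K + D{\left(1360 \right)} = -380145 + \left(8 + 1360^{2} - 1360\right) = -380145 + \left(8 + 1849600 - 1360\right) = -380145 + 1848248 = 1468103$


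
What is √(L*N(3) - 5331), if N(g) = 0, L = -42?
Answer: I*√5331 ≈ 73.014*I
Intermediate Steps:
√(L*N(3) - 5331) = √(-42*0 - 5331) = √(0 - 5331) = √(-5331) = I*√5331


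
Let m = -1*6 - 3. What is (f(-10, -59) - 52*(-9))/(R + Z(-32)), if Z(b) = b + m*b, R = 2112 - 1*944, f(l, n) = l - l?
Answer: 117/356 ≈ 0.32865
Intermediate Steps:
m = -9 (m = -6 - 3 = -9)
f(l, n) = 0
R = 1168 (R = 2112 - 944 = 1168)
Z(b) = -8*b (Z(b) = b - 9*b = -8*b)
(f(-10, -59) - 52*(-9))/(R + Z(-32)) = (0 - 52*(-9))/(1168 - 8*(-32)) = (0 + 468)/(1168 + 256) = 468/1424 = 468*(1/1424) = 117/356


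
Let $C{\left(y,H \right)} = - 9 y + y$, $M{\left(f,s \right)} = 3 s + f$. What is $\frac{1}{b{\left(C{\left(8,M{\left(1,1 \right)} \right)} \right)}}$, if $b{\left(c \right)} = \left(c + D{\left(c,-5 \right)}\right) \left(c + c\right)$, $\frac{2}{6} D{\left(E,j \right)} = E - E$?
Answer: $\frac{1}{8192} \approx 0.00012207$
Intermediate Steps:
$M{\left(f,s \right)} = f + 3 s$
$D{\left(E,j \right)} = 0$ ($D{\left(E,j \right)} = 3 \left(E - E\right) = 3 \cdot 0 = 0$)
$C{\left(y,H \right)} = - 8 y$
$b{\left(c \right)} = 2 c^{2}$ ($b{\left(c \right)} = \left(c + 0\right) \left(c + c\right) = c 2 c = 2 c^{2}$)
$\frac{1}{b{\left(C{\left(8,M{\left(1,1 \right)} \right)} \right)}} = \frac{1}{2 \left(\left(-8\right) 8\right)^{2}} = \frac{1}{2 \left(-64\right)^{2}} = \frac{1}{2 \cdot 4096} = \frac{1}{8192}$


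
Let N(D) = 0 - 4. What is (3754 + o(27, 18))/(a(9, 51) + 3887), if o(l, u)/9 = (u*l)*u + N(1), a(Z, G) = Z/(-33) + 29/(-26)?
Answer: 4716140/222257 ≈ 21.219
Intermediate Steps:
N(D) = -4
a(Z, G) = -29/26 - Z/33 (a(Z, G) = Z*(-1/33) + 29*(-1/26) = -Z/33 - 29/26 = -29/26 - Z/33)
o(l, u) = -36 + 9*l*u² (o(l, u) = 9*((u*l)*u - 4) = 9*((l*u)*u - 4) = 9*(l*u² - 4) = 9*(-4 + l*u²) = -36 + 9*l*u²)
(3754 + o(27, 18))/(a(9, 51) + 3887) = (3754 + (-36 + 9*27*18²))/((-29/26 - 1/33*9) + 3887) = (3754 + (-36 + 9*27*324))/((-29/26 - 3/11) + 3887) = (3754 + (-36 + 78732))/(-397/286 + 3887) = (3754 + 78696)/(1111285/286) = 82450*(286/1111285) = 4716140/222257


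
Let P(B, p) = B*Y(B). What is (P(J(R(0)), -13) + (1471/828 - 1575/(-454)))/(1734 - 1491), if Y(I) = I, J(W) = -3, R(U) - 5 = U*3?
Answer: 2677571/45673308 ≈ 0.058624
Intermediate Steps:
R(U) = 5 + 3*U (R(U) = 5 + U*3 = 5 + 3*U)
P(B, p) = B**2 (P(B, p) = B*B = B**2)
(P(J(R(0)), -13) + (1471/828 - 1575/(-454)))/(1734 - 1491) = ((-3)**2 + (1471/828 - 1575/(-454)))/(1734 - 1491) = (9 + (1471*(1/828) - 1575*(-1/454)))/243 = (9 + (1471/828 + 1575/454))*(1/243) = (9 + 985967/187956)*(1/243) = (2677571/187956)*(1/243) = 2677571/45673308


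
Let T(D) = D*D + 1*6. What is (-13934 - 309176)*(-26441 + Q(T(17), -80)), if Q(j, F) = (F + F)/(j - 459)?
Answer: 350264487510/41 ≈ 8.5430e+9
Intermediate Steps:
T(D) = 6 + D**2 (T(D) = D**2 + 6 = 6 + D**2)
Q(j, F) = 2*F/(-459 + j) (Q(j, F) = (2*F)/(-459 + j) = 2*F/(-459 + j))
(-13934 - 309176)*(-26441 + Q(T(17), -80)) = (-13934 - 309176)*(-26441 + 2*(-80)/(-459 + (6 + 17**2))) = -323110*(-26441 + 2*(-80)/(-459 + (6 + 289))) = -323110*(-26441 + 2*(-80)/(-459 + 295)) = -323110*(-26441 + 2*(-80)/(-164)) = -323110*(-26441 + 2*(-80)*(-1/164)) = -323110*(-26441 + 40/41) = -323110*(-1084041/41) = 350264487510/41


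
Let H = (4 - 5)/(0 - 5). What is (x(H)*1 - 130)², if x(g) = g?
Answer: 421201/25 ≈ 16848.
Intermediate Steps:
H = ⅕ (H = -1/(-5) = -1*(-⅕) = ⅕ ≈ 0.20000)
(x(H)*1 - 130)² = ((⅕)*1 - 130)² = (⅕ - 130)² = (-649/5)² = 421201/25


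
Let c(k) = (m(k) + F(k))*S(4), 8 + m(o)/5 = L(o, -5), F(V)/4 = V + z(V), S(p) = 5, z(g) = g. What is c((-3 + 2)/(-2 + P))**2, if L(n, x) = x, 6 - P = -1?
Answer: 110889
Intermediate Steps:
P = 7 (P = 6 - 1*(-1) = 6 + 1 = 7)
F(V) = 8*V (F(V) = 4*(V + V) = 4*(2*V) = 8*V)
m(o) = -65 (m(o) = -40 + 5*(-5) = -40 - 25 = -65)
c(k) = -325 + 40*k (c(k) = (-65 + 8*k)*5 = -325 + 40*k)
c((-3 + 2)/(-2 + P))**2 = (-325 + 40*((-3 + 2)/(-2 + 7)))**2 = (-325 + 40*(-1/5))**2 = (-325 - 8)**2 = (-333)**2 = 110889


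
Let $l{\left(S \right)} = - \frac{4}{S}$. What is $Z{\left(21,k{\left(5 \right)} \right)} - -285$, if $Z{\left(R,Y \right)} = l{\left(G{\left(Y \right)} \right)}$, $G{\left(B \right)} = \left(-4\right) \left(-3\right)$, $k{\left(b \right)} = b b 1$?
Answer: $\frac{854}{3} \approx 284.67$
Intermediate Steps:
$k{\left(b \right)} = b^{2}$ ($k{\left(b \right)} = b^{2} \cdot 1 = b^{2}$)
$G{\left(B \right)} = 12$
$Z{\left(R,Y \right)} = - \frac{1}{3}$ ($Z{\left(R,Y \right)} = - \frac{4}{12} = \left(-4\right) \frac{1}{12} = - \frac{1}{3}$)
$Z{\left(21,k{\left(5 \right)} \right)} - -285 = - \frac{1}{3} - -285 = - \frac{1}{3} + 285 = \frac{854}{3}$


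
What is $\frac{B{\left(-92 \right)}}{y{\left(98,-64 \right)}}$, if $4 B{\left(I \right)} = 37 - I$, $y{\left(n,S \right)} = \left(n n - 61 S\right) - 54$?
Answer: $\frac{129}{53816} \approx 0.0023971$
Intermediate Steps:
$y{\left(n,S \right)} = -54 + n^{2} - 61 S$ ($y{\left(n,S \right)} = \left(n^{2} - 61 S\right) - 54 = -54 + n^{2} - 61 S$)
$B{\left(I \right)} = \frac{37}{4} - \frac{I}{4}$ ($B{\left(I \right)} = \frac{37 - I}{4} = \frac{37}{4} - \frac{I}{4}$)
$\frac{B{\left(-92 \right)}}{y{\left(98,-64 \right)}} = \frac{\frac{37}{4} - -23}{-54 + 98^{2} - -3904} = \frac{\frac{37}{4} + 23}{-54 + 9604 + 3904} = \frac{129}{4 \cdot 13454} = \frac{129}{4} \cdot \frac{1}{13454} = \frac{129}{53816}$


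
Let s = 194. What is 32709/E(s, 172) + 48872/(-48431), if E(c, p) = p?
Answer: 1575723595/8330132 ≈ 189.16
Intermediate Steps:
32709/E(s, 172) + 48872/(-48431) = 32709/172 + 48872/(-48431) = 32709*(1/172) + 48872*(-1/48431) = 32709/172 - 48872/48431 = 1575723595/8330132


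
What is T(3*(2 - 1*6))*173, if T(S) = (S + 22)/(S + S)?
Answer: -865/12 ≈ -72.083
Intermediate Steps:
T(S) = (22 + S)/(2*S) (T(S) = (22 + S)/((2*S)) = (22 + S)*(1/(2*S)) = (22 + S)/(2*S))
T(3*(2 - 1*6))*173 = ((22 + 3*(2 - 1*6))/(2*((3*(2 - 1*6)))))*173 = ((22 + 3*(2 - 6))/(2*((3*(2 - 6)))))*173 = ((22 + 3*(-4))/(2*((3*(-4)))))*173 = ((½)*(22 - 12)/(-12))*173 = ((½)*(-1/12)*10)*173 = -5/12*173 = -865/12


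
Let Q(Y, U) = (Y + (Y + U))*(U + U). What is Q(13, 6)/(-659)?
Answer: -384/659 ≈ -0.58270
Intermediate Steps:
Q(Y, U) = 2*U*(U + 2*Y) (Q(Y, U) = (Y + (U + Y))*(2*U) = (U + 2*Y)*(2*U) = 2*U*(U + 2*Y))
Q(13, 6)/(-659) = (2*6*(6 + 2*13))/(-659) = (2*6*(6 + 26))*(-1/659) = (2*6*32)*(-1/659) = 384*(-1/659) = -384/659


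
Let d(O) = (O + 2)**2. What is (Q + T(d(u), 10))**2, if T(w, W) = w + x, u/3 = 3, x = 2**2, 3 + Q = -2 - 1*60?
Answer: 3600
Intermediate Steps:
Q = -65 (Q = -3 + (-2 - 1*60) = -3 + (-2 - 60) = -3 - 62 = -65)
x = 4
u = 9 (u = 3*3 = 9)
d(O) = (2 + O)**2
T(w, W) = 4 + w (T(w, W) = w + 4 = 4 + w)
(Q + T(d(u), 10))**2 = (-65 + (4 + (2 + 9)**2))**2 = (-65 + (4 + 11**2))**2 = (-65 + (4 + 121))**2 = (-65 + 125)**2 = 60**2 = 3600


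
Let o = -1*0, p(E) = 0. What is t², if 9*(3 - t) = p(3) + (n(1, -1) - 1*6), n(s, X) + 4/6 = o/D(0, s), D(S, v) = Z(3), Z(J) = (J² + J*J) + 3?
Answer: 10201/729 ≈ 13.993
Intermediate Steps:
Z(J) = 3 + 2*J² (Z(J) = (J² + J²) + 3 = 2*J² + 3 = 3 + 2*J²)
D(S, v) = 21 (D(S, v) = 3 + 2*3² = 3 + 2*9 = 3 + 18 = 21)
o = 0
n(s, X) = -⅔ (n(s, X) = -⅔ + 0/21 = -⅔ + 0*(1/21) = -⅔ + 0 = -⅔)
t = 101/27 (t = 3 - (0 + (-⅔ - 1*6))/9 = 3 - (0 + (-⅔ - 6))/9 = 3 - (0 - 20/3)/9 = 3 - ⅑*(-20/3) = 3 + 20/27 = 101/27 ≈ 3.7407)
t² = (101/27)² = 10201/729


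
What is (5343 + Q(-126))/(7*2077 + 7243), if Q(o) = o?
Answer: 5217/21782 ≈ 0.23951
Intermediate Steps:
(5343 + Q(-126))/(7*2077 + 7243) = (5343 - 126)/(7*2077 + 7243) = 5217/(14539 + 7243) = 5217/21782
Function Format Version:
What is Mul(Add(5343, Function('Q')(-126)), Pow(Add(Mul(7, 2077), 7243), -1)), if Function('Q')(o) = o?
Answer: Rational(5217, 21782) ≈ 0.23951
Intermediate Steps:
Mul(Add(5343, Function('Q')(-126)), Pow(Add(Mul(7, 2077), 7243), -1)) = Mul(Add(5343, -126), Pow(Add(Mul(7, 2077), 7243), -1)) = Mul(5217, Pow(Add(14539, 7243), -1)) = Mul(5217, Pow(21782, -1)) = Mul(5217, Rational(1, 21782)) = Rational(5217, 21782)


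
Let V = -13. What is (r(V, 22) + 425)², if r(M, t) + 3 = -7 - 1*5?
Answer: 168100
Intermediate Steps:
r(M, t) = -15 (r(M, t) = -3 + (-7 - 1*5) = -3 + (-7 - 5) = -3 - 12 = -15)
(r(V, 22) + 425)² = (-15 + 425)² = 410² = 168100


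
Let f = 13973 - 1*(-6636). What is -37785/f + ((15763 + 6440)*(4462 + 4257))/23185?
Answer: 3988778160588/477819665 ≈ 8347.9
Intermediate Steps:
f = 20609 (f = 13973 + 6636 = 20609)
-37785/f + ((15763 + 6440)*(4462 + 4257))/23185 = -37785/20609 + ((15763 + 6440)*(4462 + 4257))/23185 = -37785*1/20609 + (22203*8719)*(1/23185) = -37785/20609 + 193587957*(1/23185) = -37785/20609 + 193587957/23185 = 3988778160588/477819665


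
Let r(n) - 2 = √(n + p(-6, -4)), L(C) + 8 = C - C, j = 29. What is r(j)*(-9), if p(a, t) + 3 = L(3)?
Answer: -18 - 27*√2 ≈ -56.184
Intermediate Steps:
L(C) = -8 (L(C) = -8 + (C - C) = -8 + 0 = -8)
p(a, t) = -11 (p(a, t) = -3 - 8 = -11)
r(n) = 2 + √(-11 + n) (r(n) = 2 + √(n - 11) = 2 + √(-11 + n))
r(j)*(-9) = (2 + √(-11 + 29))*(-9) = (2 + √18)*(-9) = (2 + 3*√2)*(-9) = -18 - 27*√2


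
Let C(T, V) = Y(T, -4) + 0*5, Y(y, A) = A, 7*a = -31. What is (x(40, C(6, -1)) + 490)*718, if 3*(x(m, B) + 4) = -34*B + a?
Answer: 2663062/7 ≈ 3.8044e+5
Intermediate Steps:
a = -31/7 (a = (⅐)*(-31) = -31/7 ≈ -4.4286)
C(T, V) = -4 (C(T, V) = -4 + 0*5 = -4 + 0 = -4)
x(m, B) = -115/21 - 34*B/3 (x(m, B) = -4 + (-34*B - 31/7)/3 = -4 + (-31/7 - 34*B)/3 = -4 + (-31/21 - 34*B/3) = -115/21 - 34*B/3)
(x(40, C(6, -1)) + 490)*718 = ((-115/21 - 34/3*(-4)) + 490)*718 = ((-115/21 + 136/3) + 490)*718 = (279/7 + 490)*718 = (3709/7)*718 = 2663062/7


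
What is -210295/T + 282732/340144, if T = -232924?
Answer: 4293301589/2475865658 ≈ 1.7341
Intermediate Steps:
-210295/T + 282732/340144 = -210295/(-232924) + 282732/340144 = -210295*(-1/232924) + 282732*(1/340144) = 210295/232924 + 70683/85036 = 4293301589/2475865658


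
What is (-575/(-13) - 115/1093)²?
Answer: 393103920400/201895681 ≈ 1947.1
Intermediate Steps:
(-575/(-13) - 115/1093)² = (-575*(-1/13) - 115*1/1093)² = (575/13 - 115/1093)² = (626980/14209)² = 393103920400/201895681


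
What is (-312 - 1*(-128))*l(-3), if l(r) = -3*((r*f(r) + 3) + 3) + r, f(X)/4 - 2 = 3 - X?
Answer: -49128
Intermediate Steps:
f(X) = 20 - 4*X (f(X) = 8 + 4*(3 - X) = 8 + (12 - 4*X) = 20 - 4*X)
l(r) = -18 + r - 3*r*(20 - 4*r) (l(r) = -3*((r*(20 - 4*r) + 3) + 3) + r = -3*((3 + r*(20 - 4*r)) + 3) + r = -3*(6 + r*(20 - 4*r)) + r = (-18 - 3*r*(20 - 4*r)) + r = -18 + r - 3*r*(20 - 4*r))
(-312 - 1*(-128))*l(-3) = (-312 - 1*(-128))*(-18 - 3 + 12*(-3)*(-5 - 3)) = (-312 + 128)*(-18 - 3 + 12*(-3)*(-8)) = -184*(-18 - 3 + 288) = -184*267 = -49128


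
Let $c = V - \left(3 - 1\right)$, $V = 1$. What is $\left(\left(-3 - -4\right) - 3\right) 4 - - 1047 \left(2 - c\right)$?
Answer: $3133$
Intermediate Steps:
$c = -1$ ($c = 1 - \left(3 - 1\right) = 1 - 2 = -1$)
$\left(\left(-3 - -4\right) - 3\right) 4 - - 1047 \left(2 - c\right) = \left(\left(-3 - -4\right) - 3\right) 4 - - 1047 \left(2 - -1\right) = \left(\left(-3 + 4\right) - 3\right) 4 - - 1047 \left(2 + 1\right) = \left(1 - 3\right) 4 - \left(-1047\right) 3 = \left(-2\right) 4 - -3141 = -8 + 3141 = 3133$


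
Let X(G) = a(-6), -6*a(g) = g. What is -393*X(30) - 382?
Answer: -775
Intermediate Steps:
a(g) = -g/6
X(G) = 1 (X(G) = -1/6*(-6) = 1)
-393*X(30) - 382 = -393*1 - 382 = -393 - 382 = -775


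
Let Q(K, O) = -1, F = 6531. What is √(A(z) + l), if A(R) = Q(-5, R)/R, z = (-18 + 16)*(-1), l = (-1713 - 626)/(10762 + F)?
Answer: I*√759889006/34586 ≈ 0.79703*I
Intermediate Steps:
l = -2339/17293 (l = (-1713 - 626)/(10762 + 6531) = -2339/17293 ≈ -0.13526)
z = 2 (z = -2*(-1) = 2)
A(R) = -1/R
√(A(z) + l) = √(-1/2 - 2339/17293) = √(-1*½ - 2339/17293) = √(-½ - 2339/17293) = √(-21971/34586) = I*√759889006/34586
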